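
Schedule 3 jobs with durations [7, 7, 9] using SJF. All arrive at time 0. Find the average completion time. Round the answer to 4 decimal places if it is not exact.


SJF order (ascending): [7, 7, 9]
Completion times:
  Job 1: burst=7, C=7
  Job 2: burst=7, C=14
  Job 3: burst=9, C=23
Average completion = 44/3 = 14.6667

14.6667


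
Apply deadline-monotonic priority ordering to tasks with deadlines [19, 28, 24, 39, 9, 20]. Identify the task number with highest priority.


Sort tasks by relative deadline (ascending):
  Task 5: deadline = 9
  Task 1: deadline = 19
  Task 6: deadline = 20
  Task 3: deadline = 24
  Task 2: deadline = 28
  Task 4: deadline = 39
Priority order (highest first): [5, 1, 6, 3, 2, 4]
Highest priority task = 5

5


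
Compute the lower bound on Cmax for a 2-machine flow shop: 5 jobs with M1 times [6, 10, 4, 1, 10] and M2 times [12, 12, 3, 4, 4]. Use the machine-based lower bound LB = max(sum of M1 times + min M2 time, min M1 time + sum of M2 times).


LB1 = sum(M1 times) + min(M2 times) = 31 + 3 = 34
LB2 = min(M1 times) + sum(M2 times) = 1 + 35 = 36
Lower bound = max(LB1, LB2) = max(34, 36) = 36

36


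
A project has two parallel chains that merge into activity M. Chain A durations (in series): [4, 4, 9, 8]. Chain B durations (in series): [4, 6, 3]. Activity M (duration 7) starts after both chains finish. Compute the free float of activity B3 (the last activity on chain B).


ES(B3) = sum of predecessors on chain B = 10
EF(B3) = ES + duration = 10 + 3 = 13
Successor of B3 is M. ES(M) = max(sum(A), sum(B)) = max(25, 13) = 25
Free float = ES(successor) - EF(current) = 25 - 13 = 12

12


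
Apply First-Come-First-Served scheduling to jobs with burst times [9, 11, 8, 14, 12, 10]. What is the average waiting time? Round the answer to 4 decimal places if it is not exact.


FCFS order (as given): [9, 11, 8, 14, 12, 10]
Waiting times:
  Job 1: wait = 0
  Job 2: wait = 9
  Job 3: wait = 20
  Job 4: wait = 28
  Job 5: wait = 42
  Job 6: wait = 54
Sum of waiting times = 153
Average waiting time = 153/6 = 25.5

25.5


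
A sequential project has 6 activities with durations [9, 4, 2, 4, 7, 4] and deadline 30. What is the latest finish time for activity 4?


LF(activity 4) = deadline - sum of successor durations
Successors: activities 5 through 6 with durations [7, 4]
Sum of successor durations = 11
LF = 30 - 11 = 19

19


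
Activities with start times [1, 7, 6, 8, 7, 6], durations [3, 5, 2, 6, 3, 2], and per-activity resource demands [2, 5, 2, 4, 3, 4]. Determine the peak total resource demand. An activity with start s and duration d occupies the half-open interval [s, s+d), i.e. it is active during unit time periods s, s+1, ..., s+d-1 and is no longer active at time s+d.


Each activity i is active on [start_i, start_i + duration_i).
Compute total resource usage per time slot:
  t=0: active resources = [], total = 0
  t=1: active resources = [2], total = 2
  t=2: active resources = [2], total = 2
  t=3: active resources = [2], total = 2
  t=4: active resources = [], total = 0
  t=5: active resources = [], total = 0
  t=6: active resources = [2, 4], total = 6
  t=7: active resources = [5, 2, 3, 4], total = 14
  t=8: active resources = [5, 4, 3], total = 12
  t=9: active resources = [5, 4, 3], total = 12
  t=10: active resources = [5, 4], total = 9
  t=11: active resources = [5, 4], total = 9
  t=12: active resources = [4], total = 4
  t=13: active resources = [4], total = 4
Peak resource demand = 14

14


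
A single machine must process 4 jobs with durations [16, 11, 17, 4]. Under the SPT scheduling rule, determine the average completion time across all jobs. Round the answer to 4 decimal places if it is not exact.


Sort jobs by processing time (SPT order): [4, 11, 16, 17]
Compute completion times sequentially:
  Job 1: processing = 4, completes at 4
  Job 2: processing = 11, completes at 15
  Job 3: processing = 16, completes at 31
  Job 4: processing = 17, completes at 48
Sum of completion times = 98
Average completion time = 98/4 = 24.5

24.5


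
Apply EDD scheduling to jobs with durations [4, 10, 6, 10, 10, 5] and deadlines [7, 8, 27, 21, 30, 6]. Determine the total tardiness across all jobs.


Sort by due date (EDD order): [(5, 6), (4, 7), (10, 8), (10, 21), (6, 27), (10, 30)]
Compute completion times and tardiness:
  Job 1: p=5, d=6, C=5, tardiness=max(0,5-6)=0
  Job 2: p=4, d=7, C=9, tardiness=max(0,9-7)=2
  Job 3: p=10, d=8, C=19, tardiness=max(0,19-8)=11
  Job 4: p=10, d=21, C=29, tardiness=max(0,29-21)=8
  Job 5: p=6, d=27, C=35, tardiness=max(0,35-27)=8
  Job 6: p=10, d=30, C=45, tardiness=max(0,45-30)=15
Total tardiness = 44

44


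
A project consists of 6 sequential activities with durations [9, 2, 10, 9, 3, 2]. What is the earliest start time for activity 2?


Activity 2 starts after activities 1 through 1 complete.
Predecessor durations: [9]
ES = 9 = 9

9


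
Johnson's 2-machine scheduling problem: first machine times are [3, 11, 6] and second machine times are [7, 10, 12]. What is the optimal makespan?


Apply Johnson's rule:
  Group 1 (a <= b): [(1, 3, 7), (3, 6, 12)]
  Group 2 (a > b): [(2, 11, 10)]
Optimal job order: [1, 3, 2]
Schedule:
  Job 1: M1 done at 3, M2 done at 10
  Job 3: M1 done at 9, M2 done at 22
  Job 2: M1 done at 20, M2 done at 32
Makespan = 32

32


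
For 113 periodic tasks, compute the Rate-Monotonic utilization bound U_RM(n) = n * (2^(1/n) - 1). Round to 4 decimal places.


Compute 2^(1/113) = 1.0061528976
Subtract 1: 1.0061528976 - 1 = 0.0061528976
Multiply by n: 113 * 0.0061528976 = 0.6952774288
Round to 4 dp: 0.6953

0.6953


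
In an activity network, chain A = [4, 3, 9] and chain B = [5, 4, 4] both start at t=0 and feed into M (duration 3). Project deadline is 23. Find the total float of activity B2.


Forward pass: ES(B2) = sum of predecessors on chain B = 5
EF = ES + duration = 5 + 4 = 9
Backward pass: LF(M) = deadline = 23; LS(M) = 23 - 3 = 20
LF(B2) = LS(M) - sum(successors on chain B) = 20 - 4 = 16
LS = LF - duration = 16 - 4 = 12
Total float = LS - ES = 12 - 5 = 7

7


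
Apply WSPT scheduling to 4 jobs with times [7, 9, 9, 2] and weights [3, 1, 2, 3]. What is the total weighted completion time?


Compute p/w ratios and sort ascending (WSPT): [(2, 3), (7, 3), (9, 2), (9, 1)]
Compute weighted completion times:
  Job (p=2,w=3): C=2, w*C=3*2=6
  Job (p=7,w=3): C=9, w*C=3*9=27
  Job (p=9,w=2): C=18, w*C=2*18=36
  Job (p=9,w=1): C=27, w*C=1*27=27
Total weighted completion time = 96

96


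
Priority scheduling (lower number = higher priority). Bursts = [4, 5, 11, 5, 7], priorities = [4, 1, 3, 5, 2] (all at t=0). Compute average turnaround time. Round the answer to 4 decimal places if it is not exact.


Sort by priority (ascending = highest first):
Order: [(1, 5), (2, 7), (3, 11), (4, 4), (5, 5)]
Completion times:
  Priority 1, burst=5, C=5
  Priority 2, burst=7, C=12
  Priority 3, burst=11, C=23
  Priority 4, burst=4, C=27
  Priority 5, burst=5, C=32
Average turnaround = 99/5 = 19.8

19.8


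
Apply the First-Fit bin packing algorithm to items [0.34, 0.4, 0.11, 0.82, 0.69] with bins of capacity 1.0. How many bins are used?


Place items sequentially using First-Fit:
  Item 0.34 -> new Bin 1
  Item 0.4 -> Bin 1 (now 0.74)
  Item 0.11 -> Bin 1 (now 0.85)
  Item 0.82 -> new Bin 2
  Item 0.69 -> new Bin 3
Total bins used = 3

3


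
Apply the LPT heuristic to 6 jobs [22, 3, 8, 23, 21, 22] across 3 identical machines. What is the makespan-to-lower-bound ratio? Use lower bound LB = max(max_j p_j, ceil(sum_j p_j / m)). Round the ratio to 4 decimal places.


LPT order: [23, 22, 22, 21, 8, 3]
Machine loads after assignment: [26, 43, 30]
LPT makespan = 43
Lower bound = max(max_job, ceil(total/3)) = max(23, 33) = 33
Ratio = 43 / 33 = 1.303

1.303


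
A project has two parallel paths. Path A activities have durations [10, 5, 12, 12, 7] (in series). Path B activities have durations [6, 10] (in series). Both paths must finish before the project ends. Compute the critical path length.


Path A total = 10 + 5 + 12 + 12 + 7 = 46
Path B total = 6 + 10 = 16
Critical path = longest path = max(46, 16) = 46

46


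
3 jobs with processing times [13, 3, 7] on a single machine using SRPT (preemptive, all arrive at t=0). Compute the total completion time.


Since all jobs arrive at t=0, SRPT equals SPT ordering.
SPT order: [3, 7, 13]
Completion times:
  Job 1: p=3, C=3
  Job 2: p=7, C=10
  Job 3: p=13, C=23
Total completion time = 3 + 10 + 23 = 36

36


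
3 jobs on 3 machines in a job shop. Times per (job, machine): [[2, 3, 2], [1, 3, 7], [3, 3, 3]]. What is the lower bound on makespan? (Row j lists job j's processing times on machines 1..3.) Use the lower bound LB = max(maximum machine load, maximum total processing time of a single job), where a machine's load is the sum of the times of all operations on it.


Machine loads:
  Machine 1: 2 + 1 + 3 = 6
  Machine 2: 3 + 3 + 3 = 9
  Machine 3: 2 + 7 + 3 = 12
Max machine load = 12
Job totals:
  Job 1: 7
  Job 2: 11
  Job 3: 9
Max job total = 11
Lower bound = max(12, 11) = 12

12


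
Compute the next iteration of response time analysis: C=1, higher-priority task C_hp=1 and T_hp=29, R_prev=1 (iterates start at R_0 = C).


R_next = C + ceil(R_prev / T_hp) * C_hp
ceil(1 / 29) = ceil(0.0345) = 1
Interference = 1 * 1 = 1
R_next = 1 + 1 = 2

2


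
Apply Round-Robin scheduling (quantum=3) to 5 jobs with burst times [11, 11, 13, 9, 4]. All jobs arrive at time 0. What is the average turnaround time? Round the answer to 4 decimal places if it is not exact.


Time quantum = 3
Execution trace:
  J1 runs 3 units, time = 3
  J2 runs 3 units, time = 6
  J3 runs 3 units, time = 9
  J4 runs 3 units, time = 12
  J5 runs 3 units, time = 15
  J1 runs 3 units, time = 18
  J2 runs 3 units, time = 21
  J3 runs 3 units, time = 24
  J4 runs 3 units, time = 27
  J5 runs 1 units, time = 28
  J1 runs 3 units, time = 31
  J2 runs 3 units, time = 34
  J3 runs 3 units, time = 37
  J4 runs 3 units, time = 40
  J1 runs 2 units, time = 42
  J2 runs 2 units, time = 44
  J3 runs 3 units, time = 47
  J3 runs 1 units, time = 48
Finish times: [42, 44, 48, 40, 28]
Average turnaround = 202/5 = 40.4

40.4


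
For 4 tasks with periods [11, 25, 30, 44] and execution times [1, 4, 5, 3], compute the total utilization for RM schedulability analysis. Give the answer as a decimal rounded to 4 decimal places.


Compute individual utilizations (exact fractions):
  Task 1: C/T = 1/11 (approx. 0.0909)
  Task 2: C/T = 4/25 (approx. 0.16)
  Task 3: C/T = 5/30 = 1/6 (approx. 0.1667)
  Task 4: C/T = 3/44 (approx. 0.0682)
Total utilization U = 1/11 + 4/25 + 1/6 + 3/44 = 1603/3300
Rounded to 4 decimal places: U = 0.4858
RM (Liu & Layland) bound for 4 tasks = 0.756828; compare with U = 1603/3300 (approx. 0.485758)
U <= bound, so schedulable by RM sufficient condition.

0.4858


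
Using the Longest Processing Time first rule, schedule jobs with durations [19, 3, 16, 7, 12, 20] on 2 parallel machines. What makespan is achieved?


Sort jobs in decreasing order (LPT): [20, 19, 16, 12, 7, 3]
Assign each job to the least loaded machine:
  Machine 1: jobs [20, 12, 7], load = 39
  Machine 2: jobs [19, 16, 3], load = 38
Makespan = max load = 39

39


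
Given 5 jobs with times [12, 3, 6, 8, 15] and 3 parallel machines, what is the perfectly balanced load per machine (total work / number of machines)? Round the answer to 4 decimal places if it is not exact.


Total processing time = 12 + 3 + 6 + 8 + 15 = 44
Number of machines = 3
Ideal balanced load = 44 / 3 = 14.6667

14.6667


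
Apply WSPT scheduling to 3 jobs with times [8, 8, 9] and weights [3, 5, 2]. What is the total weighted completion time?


Compute p/w ratios and sort ascending (WSPT): [(8, 5), (8, 3), (9, 2)]
Compute weighted completion times:
  Job (p=8,w=5): C=8, w*C=5*8=40
  Job (p=8,w=3): C=16, w*C=3*16=48
  Job (p=9,w=2): C=25, w*C=2*25=50
Total weighted completion time = 138

138


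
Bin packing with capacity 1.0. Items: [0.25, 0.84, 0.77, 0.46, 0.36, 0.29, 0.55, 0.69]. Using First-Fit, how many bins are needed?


Place items sequentially using First-Fit:
  Item 0.25 -> new Bin 1
  Item 0.84 -> new Bin 2
  Item 0.77 -> new Bin 3
  Item 0.46 -> Bin 1 (now 0.71)
  Item 0.36 -> new Bin 4
  Item 0.29 -> Bin 1 (now 1.0)
  Item 0.55 -> Bin 4 (now 0.91)
  Item 0.69 -> new Bin 5
Total bins used = 5

5


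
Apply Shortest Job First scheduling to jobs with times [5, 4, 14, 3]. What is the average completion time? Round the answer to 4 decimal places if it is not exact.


SJF order (ascending): [3, 4, 5, 14]
Completion times:
  Job 1: burst=3, C=3
  Job 2: burst=4, C=7
  Job 3: burst=5, C=12
  Job 4: burst=14, C=26
Average completion = 48/4 = 12.0

12.0


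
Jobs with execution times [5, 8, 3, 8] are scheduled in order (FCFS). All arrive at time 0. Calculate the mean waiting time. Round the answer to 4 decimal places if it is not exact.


FCFS order (as given): [5, 8, 3, 8]
Waiting times:
  Job 1: wait = 0
  Job 2: wait = 5
  Job 3: wait = 13
  Job 4: wait = 16
Sum of waiting times = 34
Average waiting time = 34/4 = 8.5

8.5


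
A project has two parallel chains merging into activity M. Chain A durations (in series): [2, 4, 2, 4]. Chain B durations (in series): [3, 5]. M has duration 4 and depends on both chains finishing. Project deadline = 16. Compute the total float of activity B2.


Forward pass: ES(B2) = sum of predecessors on chain B = 3
EF = ES + duration = 3 + 5 = 8
Backward pass: LF(M) = deadline = 16; LS(M) = 16 - 4 = 12
LF(B2) = LS(M) - sum(successors on chain B) = 12 - 0 = 12
LS = LF - duration = 12 - 5 = 7
Total float = LS - ES = 7 - 3 = 4

4


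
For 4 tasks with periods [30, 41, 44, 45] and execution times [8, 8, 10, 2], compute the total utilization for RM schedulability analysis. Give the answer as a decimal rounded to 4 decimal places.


Compute individual utilizations (exact fractions):
  Task 1: C/T = 8/30 = 4/15 (approx. 0.2667)
  Task 2: C/T = 8/41 (approx. 0.1951)
  Task 3: C/T = 10/44 = 5/22 (approx. 0.2273)
  Task 4: C/T = 2/45 (approx. 0.0444)
Total utilization U = 4/15 + 8/41 + 5/22 + 2/45 = 29773/40590
Rounded to 4 decimal places: U = 0.7335
RM (Liu & Layland) bound for 4 tasks = 0.756828; compare with U = 29773/40590 (approx. 0.733506)
U <= bound, so schedulable by RM sufficient condition.

0.7335


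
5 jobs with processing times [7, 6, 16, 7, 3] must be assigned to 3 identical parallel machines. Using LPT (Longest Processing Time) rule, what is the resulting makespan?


Sort jobs in decreasing order (LPT): [16, 7, 7, 6, 3]
Assign each job to the least loaded machine:
  Machine 1: jobs [16], load = 16
  Machine 2: jobs [7, 6], load = 13
  Machine 3: jobs [7, 3], load = 10
Makespan = max load = 16

16


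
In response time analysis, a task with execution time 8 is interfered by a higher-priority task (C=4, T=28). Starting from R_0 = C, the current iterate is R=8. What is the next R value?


R_next = C + ceil(R_prev / T_hp) * C_hp
ceil(8 / 28) = ceil(0.2857) = 1
Interference = 1 * 4 = 4
R_next = 8 + 4 = 12

12


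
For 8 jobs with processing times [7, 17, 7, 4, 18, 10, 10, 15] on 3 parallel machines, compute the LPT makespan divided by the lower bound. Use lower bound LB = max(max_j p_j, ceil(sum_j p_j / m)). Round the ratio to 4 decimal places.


LPT order: [18, 17, 15, 10, 10, 7, 7, 4]
Machine loads after assignment: [32, 27, 29]
LPT makespan = 32
Lower bound = max(max_job, ceil(total/3)) = max(18, 30) = 30
Ratio = 32 / 30 = 1.0667

1.0667


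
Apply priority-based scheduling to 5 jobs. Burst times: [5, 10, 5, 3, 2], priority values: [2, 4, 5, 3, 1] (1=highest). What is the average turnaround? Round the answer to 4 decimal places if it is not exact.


Sort by priority (ascending = highest first):
Order: [(1, 2), (2, 5), (3, 3), (4, 10), (5, 5)]
Completion times:
  Priority 1, burst=2, C=2
  Priority 2, burst=5, C=7
  Priority 3, burst=3, C=10
  Priority 4, burst=10, C=20
  Priority 5, burst=5, C=25
Average turnaround = 64/5 = 12.8

12.8


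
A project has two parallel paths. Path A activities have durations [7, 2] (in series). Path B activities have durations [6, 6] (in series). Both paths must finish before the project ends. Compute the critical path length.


Path A total = 7 + 2 = 9
Path B total = 6 + 6 = 12
Critical path = longest path = max(9, 12) = 12

12


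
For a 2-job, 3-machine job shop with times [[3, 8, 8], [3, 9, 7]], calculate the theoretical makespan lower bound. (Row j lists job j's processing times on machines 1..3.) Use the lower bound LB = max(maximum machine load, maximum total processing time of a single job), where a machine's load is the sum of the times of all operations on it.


Machine loads:
  Machine 1: 3 + 3 = 6
  Machine 2: 8 + 9 = 17
  Machine 3: 8 + 7 = 15
Max machine load = 17
Job totals:
  Job 1: 19
  Job 2: 19
Max job total = 19
Lower bound = max(17, 19) = 19

19


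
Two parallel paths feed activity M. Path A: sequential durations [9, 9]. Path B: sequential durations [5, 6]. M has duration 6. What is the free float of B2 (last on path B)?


ES(B2) = sum of predecessors on chain B = 5
EF(B2) = ES + duration = 5 + 6 = 11
Successor of B2 is M. ES(M) = max(sum(A), sum(B)) = max(18, 11) = 18
Free float = ES(successor) - EF(current) = 18 - 11 = 7

7


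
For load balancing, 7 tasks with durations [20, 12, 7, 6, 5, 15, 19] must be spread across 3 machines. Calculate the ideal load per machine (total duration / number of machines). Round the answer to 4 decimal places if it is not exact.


Total processing time = 20 + 12 + 7 + 6 + 5 + 15 + 19 = 84
Number of machines = 3
Ideal balanced load = 84 / 3 = 28.0

28.0


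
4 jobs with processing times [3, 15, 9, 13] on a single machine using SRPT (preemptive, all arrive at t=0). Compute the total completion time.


Since all jobs arrive at t=0, SRPT equals SPT ordering.
SPT order: [3, 9, 13, 15]
Completion times:
  Job 1: p=3, C=3
  Job 2: p=9, C=12
  Job 3: p=13, C=25
  Job 4: p=15, C=40
Total completion time = 3 + 12 + 25 + 40 = 80

80


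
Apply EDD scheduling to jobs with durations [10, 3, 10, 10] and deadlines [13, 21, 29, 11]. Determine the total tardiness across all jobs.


Sort by due date (EDD order): [(10, 11), (10, 13), (3, 21), (10, 29)]
Compute completion times and tardiness:
  Job 1: p=10, d=11, C=10, tardiness=max(0,10-11)=0
  Job 2: p=10, d=13, C=20, tardiness=max(0,20-13)=7
  Job 3: p=3, d=21, C=23, tardiness=max(0,23-21)=2
  Job 4: p=10, d=29, C=33, tardiness=max(0,33-29)=4
Total tardiness = 13

13


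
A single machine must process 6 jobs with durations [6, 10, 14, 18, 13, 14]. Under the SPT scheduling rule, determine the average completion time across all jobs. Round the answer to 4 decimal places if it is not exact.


Sort jobs by processing time (SPT order): [6, 10, 13, 14, 14, 18]
Compute completion times sequentially:
  Job 1: processing = 6, completes at 6
  Job 2: processing = 10, completes at 16
  Job 3: processing = 13, completes at 29
  Job 4: processing = 14, completes at 43
  Job 5: processing = 14, completes at 57
  Job 6: processing = 18, completes at 75
Sum of completion times = 226
Average completion time = 226/6 = 37.6667

37.6667


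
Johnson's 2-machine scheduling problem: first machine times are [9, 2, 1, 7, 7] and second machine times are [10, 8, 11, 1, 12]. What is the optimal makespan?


Apply Johnson's rule:
  Group 1 (a <= b): [(3, 1, 11), (2, 2, 8), (5, 7, 12), (1, 9, 10)]
  Group 2 (a > b): [(4, 7, 1)]
Optimal job order: [3, 2, 5, 1, 4]
Schedule:
  Job 3: M1 done at 1, M2 done at 12
  Job 2: M1 done at 3, M2 done at 20
  Job 5: M1 done at 10, M2 done at 32
  Job 1: M1 done at 19, M2 done at 42
  Job 4: M1 done at 26, M2 done at 43
Makespan = 43

43


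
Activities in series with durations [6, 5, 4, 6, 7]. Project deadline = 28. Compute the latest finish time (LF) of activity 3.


LF(activity 3) = deadline - sum of successor durations
Successors: activities 4 through 5 with durations [6, 7]
Sum of successor durations = 13
LF = 28 - 13 = 15

15


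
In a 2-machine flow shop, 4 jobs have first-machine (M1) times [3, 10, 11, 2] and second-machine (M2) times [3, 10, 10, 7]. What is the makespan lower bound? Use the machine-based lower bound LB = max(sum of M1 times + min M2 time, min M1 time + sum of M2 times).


LB1 = sum(M1 times) + min(M2 times) = 26 + 3 = 29
LB2 = min(M1 times) + sum(M2 times) = 2 + 30 = 32
Lower bound = max(LB1, LB2) = max(29, 32) = 32

32


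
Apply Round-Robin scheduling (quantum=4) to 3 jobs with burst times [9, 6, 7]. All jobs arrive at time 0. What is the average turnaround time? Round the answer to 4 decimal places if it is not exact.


Time quantum = 4
Execution trace:
  J1 runs 4 units, time = 4
  J2 runs 4 units, time = 8
  J3 runs 4 units, time = 12
  J1 runs 4 units, time = 16
  J2 runs 2 units, time = 18
  J3 runs 3 units, time = 21
  J1 runs 1 units, time = 22
Finish times: [22, 18, 21]
Average turnaround = 61/3 = 20.3333

20.3333


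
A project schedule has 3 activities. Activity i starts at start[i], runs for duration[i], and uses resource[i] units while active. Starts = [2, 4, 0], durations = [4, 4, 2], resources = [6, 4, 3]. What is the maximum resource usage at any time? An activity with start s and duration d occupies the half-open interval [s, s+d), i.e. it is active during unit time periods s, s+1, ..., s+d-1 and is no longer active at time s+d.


Each activity i is active on [start_i, start_i + duration_i).
Compute total resource usage per time slot:
  t=0: active resources = [3], total = 3
  t=1: active resources = [3], total = 3
  t=2: active resources = [6], total = 6
  t=3: active resources = [6], total = 6
  t=4: active resources = [6, 4], total = 10
  t=5: active resources = [6, 4], total = 10
  t=6: active resources = [4], total = 4
  t=7: active resources = [4], total = 4
Peak resource demand = 10

10


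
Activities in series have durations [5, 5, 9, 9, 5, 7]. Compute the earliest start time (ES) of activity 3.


Activity 3 starts after activities 1 through 2 complete.
Predecessor durations: [5, 5]
ES = 5 + 5 = 10

10


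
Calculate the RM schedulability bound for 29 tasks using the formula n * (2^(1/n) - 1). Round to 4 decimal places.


Compute 2^(1/29) = 1.0241895602
Subtract 1: 1.0241895602 - 1 = 0.0241895602
Multiply by n: 29 * 0.0241895602 = 0.7014972458
Round to 4 dp: 0.7015

0.7015


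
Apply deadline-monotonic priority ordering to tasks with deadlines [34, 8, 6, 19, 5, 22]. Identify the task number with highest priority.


Sort tasks by relative deadline (ascending):
  Task 5: deadline = 5
  Task 3: deadline = 6
  Task 2: deadline = 8
  Task 4: deadline = 19
  Task 6: deadline = 22
  Task 1: deadline = 34
Priority order (highest first): [5, 3, 2, 4, 6, 1]
Highest priority task = 5

5


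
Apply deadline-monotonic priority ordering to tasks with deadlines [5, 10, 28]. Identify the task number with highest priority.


Sort tasks by relative deadline (ascending):
  Task 1: deadline = 5
  Task 2: deadline = 10
  Task 3: deadline = 28
Priority order (highest first): [1, 2, 3]
Highest priority task = 1

1


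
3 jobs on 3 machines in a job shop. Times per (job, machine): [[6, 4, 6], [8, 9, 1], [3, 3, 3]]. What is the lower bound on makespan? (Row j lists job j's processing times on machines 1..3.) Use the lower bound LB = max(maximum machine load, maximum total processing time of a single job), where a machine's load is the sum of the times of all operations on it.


Machine loads:
  Machine 1: 6 + 8 + 3 = 17
  Machine 2: 4 + 9 + 3 = 16
  Machine 3: 6 + 1 + 3 = 10
Max machine load = 17
Job totals:
  Job 1: 16
  Job 2: 18
  Job 3: 9
Max job total = 18
Lower bound = max(17, 18) = 18

18


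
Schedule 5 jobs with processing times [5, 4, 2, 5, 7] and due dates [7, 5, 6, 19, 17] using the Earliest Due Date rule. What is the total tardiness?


Sort by due date (EDD order): [(4, 5), (2, 6), (5, 7), (7, 17), (5, 19)]
Compute completion times and tardiness:
  Job 1: p=4, d=5, C=4, tardiness=max(0,4-5)=0
  Job 2: p=2, d=6, C=6, tardiness=max(0,6-6)=0
  Job 3: p=5, d=7, C=11, tardiness=max(0,11-7)=4
  Job 4: p=7, d=17, C=18, tardiness=max(0,18-17)=1
  Job 5: p=5, d=19, C=23, tardiness=max(0,23-19)=4
Total tardiness = 9

9


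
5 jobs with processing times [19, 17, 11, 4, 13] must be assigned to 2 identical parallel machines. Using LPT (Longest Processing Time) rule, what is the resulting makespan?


Sort jobs in decreasing order (LPT): [19, 17, 13, 11, 4]
Assign each job to the least loaded machine:
  Machine 1: jobs [19, 11, 4], load = 34
  Machine 2: jobs [17, 13], load = 30
Makespan = max load = 34

34


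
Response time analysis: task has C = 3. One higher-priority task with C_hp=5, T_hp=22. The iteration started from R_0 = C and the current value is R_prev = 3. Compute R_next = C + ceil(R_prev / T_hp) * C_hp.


R_next = C + ceil(R_prev / T_hp) * C_hp
ceil(3 / 22) = ceil(0.1364) = 1
Interference = 1 * 5 = 5
R_next = 3 + 5 = 8

8


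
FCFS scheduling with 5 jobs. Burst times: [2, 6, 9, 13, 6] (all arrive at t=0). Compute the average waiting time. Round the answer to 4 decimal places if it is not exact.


FCFS order (as given): [2, 6, 9, 13, 6]
Waiting times:
  Job 1: wait = 0
  Job 2: wait = 2
  Job 3: wait = 8
  Job 4: wait = 17
  Job 5: wait = 30
Sum of waiting times = 57
Average waiting time = 57/5 = 11.4

11.4


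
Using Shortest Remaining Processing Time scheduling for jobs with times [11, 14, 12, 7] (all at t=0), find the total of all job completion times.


Since all jobs arrive at t=0, SRPT equals SPT ordering.
SPT order: [7, 11, 12, 14]
Completion times:
  Job 1: p=7, C=7
  Job 2: p=11, C=18
  Job 3: p=12, C=30
  Job 4: p=14, C=44
Total completion time = 7 + 18 + 30 + 44 = 99

99


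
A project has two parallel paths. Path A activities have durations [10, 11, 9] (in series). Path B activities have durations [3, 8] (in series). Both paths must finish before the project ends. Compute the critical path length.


Path A total = 10 + 11 + 9 = 30
Path B total = 3 + 8 = 11
Critical path = longest path = max(30, 11) = 30

30


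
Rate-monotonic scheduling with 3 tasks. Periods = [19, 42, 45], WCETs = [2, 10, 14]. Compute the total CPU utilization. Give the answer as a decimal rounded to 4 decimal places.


Compute individual utilizations (exact fractions):
  Task 1: C/T = 2/19 (approx. 0.1053)
  Task 2: C/T = 10/42 = 5/21 (approx. 0.2381)
  Task 3: C/T = 14/45 (approx. 0.3111)
Total utilization U = 2/19 + 5/21 + 14/45 = 3917/5985
Rounded to 4 decimal places: U = 0.6545
RM (Liu & Layland) bound for 3 tasks = 0.779763; compare with U = 3917/5985 (approx. 0.654470)
U <= bound, so schedulable by RM sufficient condition.

0.6545


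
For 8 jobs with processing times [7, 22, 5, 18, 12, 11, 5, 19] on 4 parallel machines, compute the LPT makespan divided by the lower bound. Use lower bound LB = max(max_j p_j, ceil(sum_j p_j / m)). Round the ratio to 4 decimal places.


LPT order: [22, 19, 18, 12, 11, 7, 5, 5]
Machine loads after assignment: [27, 24, 25, 23]
LPT makespan = 27
Lower bound = max(max_job, ceil(total/4)) = max(22, 25) = 25
Ratio = 27 / 25 = 1.08

1.08


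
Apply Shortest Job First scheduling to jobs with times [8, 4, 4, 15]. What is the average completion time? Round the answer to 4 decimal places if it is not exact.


SJF order (ascending): [4, 4, 8, 15]
Completion times:
  Job 1: burst=4, C=4
  Job 2: burst=4, C=8
  Job 3: burst=8, C=16
  Job 4: burst=15, C=31
Average completion = 59/4 = 14.75

14.75


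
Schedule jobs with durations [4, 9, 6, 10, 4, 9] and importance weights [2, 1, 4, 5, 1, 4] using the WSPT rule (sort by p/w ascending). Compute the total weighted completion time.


Compute p/w ratios and sort ascending (WSPT): [(6, 4), (4, 2), (10, 5), (9, 4), (4, 1), (9, 1)]
Compute weighted completion times:
  Job (p=6,w=4): C=6, w*C=4*6=24
  Job (p=4,w=2): C=10, w*C=2*10=20
  Job (p=10,w=5): C=20, w*C=5*20=100
  Job (p=9,w=4): C=29, w*C=4*29=116
  Job (p=4,w=1): C=33, w*C=1*33=33
  Job (p=9,w=1): C=42, w*C=1*42=42
Total weighted completion time = 335

335


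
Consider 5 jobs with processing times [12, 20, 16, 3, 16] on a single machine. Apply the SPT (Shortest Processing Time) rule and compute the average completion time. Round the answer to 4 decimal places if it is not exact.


Sort jobs by processing time (SPT order): [3, 12, 16, 16, 20]
Compute completion times sequentially:
  Job 1: processing = 3, completes at 3
  Job 2: processing = 12, completes at 15
  Job 3: processing = 16, completes at 31
  Job 4: processing = 16, completes at 47
  Job 5: processing = 20, completes at 67
Sum of completion times = 163
Average completion time = 163/5 = 32.6

32.6


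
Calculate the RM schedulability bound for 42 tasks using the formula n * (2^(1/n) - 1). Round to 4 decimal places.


Compute 2^(1/42) = 1.0166404394
Subtract 1: 1.0166404394 - 1 = 0.0166404394
Multiply by n: 42 * 0.0166404394 = 0.6988984548
Round to 4 dp: 0.6989

0.6989


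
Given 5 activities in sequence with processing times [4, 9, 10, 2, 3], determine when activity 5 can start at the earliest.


Activity 5 starts after activities 1 through 4 complete.
Predecessor durations: [4, 9, 10, 2]
ES = 4 + 9 + 10 + 2 = 25

25


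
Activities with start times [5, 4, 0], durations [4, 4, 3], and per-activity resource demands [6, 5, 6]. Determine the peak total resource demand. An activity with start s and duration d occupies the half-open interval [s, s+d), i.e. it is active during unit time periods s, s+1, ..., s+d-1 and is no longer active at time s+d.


Each activity i is active on [start_i, start_i + duration_i).
Compute total resource usage per time slot:
  t=0: active resources = [6], total = 6
  t=1: active resources = [6], total = 6
  t=2: active resources = [6], total = 6
  t=3: active resources = [], total = 0
  t=4: active resources = [5], total = 5
  t=5: active resources = [6, 5], total = 11
  t=6: active resources = [6, 5], total = 11
  t=7: active resources = [6, 5], total = 11
  t=8: active resources = [6], total = 6
Peak resource demand = 11

11


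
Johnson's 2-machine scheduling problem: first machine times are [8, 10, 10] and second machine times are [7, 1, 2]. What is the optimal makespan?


Apply Johnson's rule:
  Group 1 (a <= b): []
  Group 2 (a > b): [(1, 8, 7), (3, 10, 2), (2, 10, 1)]
Optimal job order: [1, 3, 2]
Schedule:
  Job 1: M1 done at 8, M2 done at 15
  Job 3: M1 done at 18, M2 done at 20
  Job 2: M1 done at 28, M2 done at 29
Makespan = 29

29


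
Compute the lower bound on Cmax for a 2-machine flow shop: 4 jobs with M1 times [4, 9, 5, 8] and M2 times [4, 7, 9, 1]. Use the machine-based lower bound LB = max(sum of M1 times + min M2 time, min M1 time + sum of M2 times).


LB1 = sum(M1 times) + min(M2 times) = 26 + 1 = 27
LB2 = min(M1 times) + sum(M2 times) = 4 + 21 = 25
Lower bound = max(LB1, LB2) = max(27, 25) = 27

27


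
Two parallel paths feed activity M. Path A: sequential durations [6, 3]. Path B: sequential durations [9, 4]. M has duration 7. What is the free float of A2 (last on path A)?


ES(A2) = sum of predecessors on chain A = 6
EF(A2) = ES + duration = 6 + 3 = 9
Successor of A2 is M. ES(M) = max(sum(A), sum(B)) = max(9, 13) = 13
Free float = ES(successor) - EF(current) = 13 - 9 = 4

4


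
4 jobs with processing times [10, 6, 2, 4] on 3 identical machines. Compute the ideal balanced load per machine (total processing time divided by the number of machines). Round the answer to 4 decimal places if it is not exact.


Total processing time = 10 + 6 + 2 + 4 = 22
Number of machines = 3
Ideal balanced load = 22 / 3 = 7.3333

7.3333


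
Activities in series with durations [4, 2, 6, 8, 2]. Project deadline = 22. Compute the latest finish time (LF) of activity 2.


LF(activity 2) = deadline - sum of successor durations
Successors: activities 3 through 5 with durations [6, 8, 2]
Sum of successor durations = 16
LF = 22 - 16 = 6

6


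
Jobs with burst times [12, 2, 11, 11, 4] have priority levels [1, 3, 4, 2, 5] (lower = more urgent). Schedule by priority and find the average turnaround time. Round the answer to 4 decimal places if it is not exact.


Sort by priority (ascending = highest first):
Order: [(1, 12), (2, 11), (3, 2), (4, 11), (5, 4)]
Completion times:
  Priority 1, burst=12, C=12
  Priority 2, burst=11, C=23
  Priority 3, burst=2, C=25
  Priority 4, burst=11, C=36
  Priority 5, burst=4, C=40
Average turnaround = 136/5 = 27.2

27.2


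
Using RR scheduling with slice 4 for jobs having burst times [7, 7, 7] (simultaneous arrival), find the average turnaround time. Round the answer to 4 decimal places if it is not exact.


Time quantum = 4
Execution trace:
  J1 runs 4 units, time = 4
  J2 runs 4 units, time = 8
  J3 runs 4 units, time = 12
  J1 runs 3 units, time = 15
  J2 runs 3 units, time = 18
  J3 runs 3 units, time = 21
Finish times: [15, 18, 21]
Average turnaround = 54/3 = 18.0

18.0


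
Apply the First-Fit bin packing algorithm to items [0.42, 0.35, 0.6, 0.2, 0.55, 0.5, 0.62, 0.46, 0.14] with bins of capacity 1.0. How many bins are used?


Place items sequentially using First-Fit:
  Item 0.42 -> new Bin 1
  Item 0.35 -> Bin 1 (now 0.77)
  Item 0.6 -> new Bin 2
  Item 0.2 -> Bin 1 (now 0.97)
  Item 0.55 -> new Bin 3
  Item 0.5 -> new Bin 4
  Item 0.62 -> new Bin 5
  Item 0.46 -> Bin 4 (now 0.96)
  Item 0.14 -> Bin 2 (now 0.74)
Total bins used = 5

5


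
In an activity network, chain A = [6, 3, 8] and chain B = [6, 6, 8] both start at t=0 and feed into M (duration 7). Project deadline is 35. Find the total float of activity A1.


Forward pass: ES(A1) = sum of predecessors on chain A = 0
EF = ES + duration = 0 + 6 = 6
Backward pass: LF(M) = deadline = 35; LS(M) = 35 - 7 = 28
LF(A1) = LS(M) - sum(successors on chain A) = 28 - 11 = 17
LS = LF - duration = 17 - 6 = 11
Total float = LS - ES = 11 - 0 = 11

11


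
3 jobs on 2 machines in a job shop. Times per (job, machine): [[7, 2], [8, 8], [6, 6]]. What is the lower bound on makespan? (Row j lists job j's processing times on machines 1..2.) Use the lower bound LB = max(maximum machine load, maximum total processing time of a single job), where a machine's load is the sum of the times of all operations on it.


Machine loads:
  Machine 1: 7 + 8 + 6 = 21
  Machine 2: 2 + 8 + 6 = 16
Max machine load = 21
Job totals:
  Job 1: 9
  Job 2: 16
  Job 3: 12
Max job total = 16
Lower bound = max(21, 16) = 21

21


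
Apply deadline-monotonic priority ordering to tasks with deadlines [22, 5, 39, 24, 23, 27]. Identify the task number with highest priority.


Sort tasks by relative deadline (ascending):
  Task 2: deadline = 5
  Task 1: deadline = 22
  Task 5: deadline = 23
  Task 4: deadline = 24
  Task 6: deadline = 27
  Task 3: deadline = 39
Priority order (highest first): [2, 1, 5, 4, 6, 3]
Highest priority task = 2

2


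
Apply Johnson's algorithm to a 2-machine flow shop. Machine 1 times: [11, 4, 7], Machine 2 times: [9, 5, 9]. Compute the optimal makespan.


Apply Johnson's rule:
  Group 1 (a <= b): [(2, 4, 5), (3, 7, 9)]
  Group 2 (a > b): [(1, 11, 9)]
Optimal job order: [2, 3, 1]
Schedule:
  Job 2: M1 done at 4, M2 done at 9
  Job 3: M1 done at 11, M2 done at 20
  Job 1: M1 done at 22, M2 done at 31
Makespan = 31

31


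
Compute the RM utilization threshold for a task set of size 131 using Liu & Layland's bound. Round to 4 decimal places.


Compute 2^(1/131) = 1.0053052230
Subtract 1: 1.0053052230 - 1 = 0.0053052230
Multiply by n: 131 * 0.0053052230 = 0.6949842130
Round to 4 dp: 0.6950

0.6950


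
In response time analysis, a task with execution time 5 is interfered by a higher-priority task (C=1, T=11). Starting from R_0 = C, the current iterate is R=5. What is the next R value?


R_next = C + ceil(R_prev / T_hp) * C_hp
ceil(5 / 11) = ceil(0.4545) = 1
Interference = 1 * 1 = 1
R_next = 5 + 1 = 6

6


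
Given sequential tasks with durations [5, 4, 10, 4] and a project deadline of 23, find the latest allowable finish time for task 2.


LF(activity 2) = deadline - sum of successor durations
Successors: activities 3 through 4 with durations [10, 4]
Sum of successor durations = 14
LF = 23 - 14 = 9

9


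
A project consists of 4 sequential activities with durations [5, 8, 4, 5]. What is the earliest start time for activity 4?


Activity 4 starts after activities 1 through 3 complete.
Predecessor durations: [5, 8, 4]
ES = 5 + 8 + 4 = 17

17


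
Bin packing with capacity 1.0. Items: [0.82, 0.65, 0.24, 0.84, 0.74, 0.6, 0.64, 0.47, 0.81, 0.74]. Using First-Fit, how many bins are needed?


Place items sequentially using First-Fit:
  Item 0.82 -> new Bin 1
  Item 0.65 -> new Bin 2
  Item 0.24 -> Bin 2 (now 0.89)
  Item 0.84 -> new Bin 3
  Item 0.74 -> new Bin 4
  Item 0.6 -> new Bin 5
  Item 0.64 -> new Bin 6
  Item 0.47 -> new Bin 7
  Item 0.81 -> new Bin 8
  Item 0.74 -> new Bin 9
Total bins used = 9

9


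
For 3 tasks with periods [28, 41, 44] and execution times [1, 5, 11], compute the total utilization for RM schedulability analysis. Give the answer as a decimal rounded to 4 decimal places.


Compute individual utilizations (exact fractions):
  Task 1: C/T = 1/28 (approx. 0.0357)
  Task 2: C/T = 5/41 (approx. 0.122)
  Task 3: C/T = 11/44 = 1/4 (approx. 0.25)
Total utilization U = 1/28 + 5/41 + 1/4 = 117/287
Rounded to 4 decimal places: U = 0.4077
RM (Liu & Layland) bound for 3 tasks = 0.779763; compare with U = 117/287 (approx. 0.407666)
U <= bound, so schedulable by RM sufficient condition.

0.4077


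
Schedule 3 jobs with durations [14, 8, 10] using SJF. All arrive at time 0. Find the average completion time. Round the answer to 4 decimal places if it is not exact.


SJF order (ascending): [8, 10, 14]
Completion times:
  Job 1: burst=8, C=8
  Job 2: burst=10, C=18
  Job 3: burst=14, C=32
Average completion = 58/3 = 19.3333

19.3333


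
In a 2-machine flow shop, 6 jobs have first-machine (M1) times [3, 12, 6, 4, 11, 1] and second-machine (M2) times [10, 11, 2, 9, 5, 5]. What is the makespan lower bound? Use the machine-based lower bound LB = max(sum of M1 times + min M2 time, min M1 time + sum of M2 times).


LB1 = sum(M1 times) + min(M2 times) = 37 + 2 = 39
LB2 = min(M1 times) + sum(M2 times) = 1 + 42 = 43
Lower bound = max(LB1, LB2) = max(39, 43) = 43

43


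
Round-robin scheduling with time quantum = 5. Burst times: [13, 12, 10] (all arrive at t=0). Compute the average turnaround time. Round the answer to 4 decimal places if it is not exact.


Time quantum = 5
Execution trace:
  J1 runs 5 units, time = 5
  J2 runs 5 units, time = 10
  J3 runs 5 units, time = 15
  J1 runs 5 units, time = 20
  J2 runs 5 units, time = 25
  J3 runs 5 units, time = 30
  J1 runs 3 units, time = 33
  J2 runs 2 units, time = 35
Finish times: [33, 35, 30]
Average turnaround = 98/3 = 32.6667

32.6667


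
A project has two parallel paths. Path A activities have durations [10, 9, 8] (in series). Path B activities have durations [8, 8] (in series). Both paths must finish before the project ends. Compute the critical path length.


Path A total = 10 + 9 + 8 = 27
Path B total = 8 + 8 = 16
Critical path = longest path = max(27, 16) = 27

27


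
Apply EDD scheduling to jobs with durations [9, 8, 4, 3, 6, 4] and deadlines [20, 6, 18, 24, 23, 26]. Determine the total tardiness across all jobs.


Sort by due date (EDD order): [(8, 6), (4, 18), (9, 20), (6, 23), (3, 24), (4, 26)]
Compute completion times and tardiness:
  Job 1: p=8, d=6, C=8, tardiness=max(0,8-6)=2
  Job 2: p=4, d=18, C=12, tardiness=max(0,12-18)=0
  Job 3: p=9, d=20, C=21, tardiness=max(0,21-20)=1
  Job 4: p=6, d=23, C=27, tardiness=max(0,27-23)=4
  Job 5: p=3, d=24, C=30, tardiness=max(0,30-24)=6
  Job 6: p=4, d=26, C=34, tardiness=max(0,34-26)=8
Total tardiness = 21

21


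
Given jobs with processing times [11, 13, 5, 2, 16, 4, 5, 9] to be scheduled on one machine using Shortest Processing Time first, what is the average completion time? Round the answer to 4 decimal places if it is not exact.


Sort jobs by processing time (SPT order): [2, 4, 5, 5, 9, 11, 13, 16]
Compute completion times sequentially:
  Job 1: processing = 2, completes at 2
  Job 2: processing = 4, completes at 6
  Job 3: processing = 5, completes at 11
  Job 4: processing = 5, completes at 16
  Job 5: processing = 9, completes at 25
  Job 6: processing = 11, completes at 36
  Job 7: processing = 13, completes at 49
  Job 8: processing = 16, completes at 65
Sum of completion times = 210
Average completion time = 210/8 = 26.25

26.25
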